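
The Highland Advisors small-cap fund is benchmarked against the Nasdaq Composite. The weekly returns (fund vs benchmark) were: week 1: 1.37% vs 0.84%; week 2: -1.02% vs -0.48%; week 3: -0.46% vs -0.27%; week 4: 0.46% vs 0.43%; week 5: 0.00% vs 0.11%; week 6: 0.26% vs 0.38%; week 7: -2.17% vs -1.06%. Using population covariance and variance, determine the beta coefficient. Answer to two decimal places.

1.76

r̄p = -0.2229%,  r̄m = -0.0071%
Cov = Σ(rp − r̄p)(rm − r̄m) / 7 = 0.6215
Var(rm) = Σ(rm − r̄m)² / 7 = 0.3534
β = Cov / Var = 0.6215 / 0.3534 = 1.7586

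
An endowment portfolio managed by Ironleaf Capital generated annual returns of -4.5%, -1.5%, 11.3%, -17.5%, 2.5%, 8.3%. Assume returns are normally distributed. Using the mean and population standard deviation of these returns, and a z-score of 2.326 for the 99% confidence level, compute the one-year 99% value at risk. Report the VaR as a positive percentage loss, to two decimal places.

22.12

μ = (-4.5 − 1.5 + 11.3 − 17.5 + 2.5 + 8.3) / 6 = -0.2333%
Σ(r − μ)² = 531.2533; population σ = √(531.2533/6) = 9.4097%
VaR = −(μ − z·σ) = −(-0.2333 − 2.326 × 9.4097) = −(-22.1203) = 22.1203%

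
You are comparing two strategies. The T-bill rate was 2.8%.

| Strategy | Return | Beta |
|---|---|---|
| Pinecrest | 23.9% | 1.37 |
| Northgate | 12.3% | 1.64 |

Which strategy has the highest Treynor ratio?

Pinecrest: Treynor = (23.9% − 2.8%) / 1.37 = 15.401
Northgate: Treynor = (12.3% − 2.8%) / 1.64 = 5.793
Highest: Pinecrest (15.401).

Pinecrest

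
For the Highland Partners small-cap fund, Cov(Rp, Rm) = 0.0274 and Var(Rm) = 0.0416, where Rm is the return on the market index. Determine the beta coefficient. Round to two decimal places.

β = Cov(Rp, Rm) / Var(Rm) = 0.0274 / 0.0416 = 0.6587

0.66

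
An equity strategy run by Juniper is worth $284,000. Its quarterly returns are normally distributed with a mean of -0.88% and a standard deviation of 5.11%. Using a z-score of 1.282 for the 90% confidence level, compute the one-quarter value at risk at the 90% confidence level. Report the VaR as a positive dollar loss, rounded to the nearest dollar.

Return at the 90% tail: μ − z·σ = -0.88% − 1.282 × 5.11% = -0.88 − 6.55102 = -7.43102%
VaR = −(-7.43102%) × $284,000 = 7.43102% × $284,000 = $21,104

$21,104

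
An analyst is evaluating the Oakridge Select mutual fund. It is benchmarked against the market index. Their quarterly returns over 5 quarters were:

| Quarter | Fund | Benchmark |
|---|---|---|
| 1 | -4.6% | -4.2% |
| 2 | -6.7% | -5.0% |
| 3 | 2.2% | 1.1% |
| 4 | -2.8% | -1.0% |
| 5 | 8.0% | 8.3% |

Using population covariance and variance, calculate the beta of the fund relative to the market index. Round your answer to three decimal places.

1.090

r̄p = -0.7800%,  r̄m = -0.1600%
Cov = Σ(rp − r̄p)(rm − r̄m) / 5 = 24.7632
Var(rm) = Σ(rm − r̄m)² / 5 = 22.7224
β = Cov / Var = 24.7632 / 22.7224 = 1.0898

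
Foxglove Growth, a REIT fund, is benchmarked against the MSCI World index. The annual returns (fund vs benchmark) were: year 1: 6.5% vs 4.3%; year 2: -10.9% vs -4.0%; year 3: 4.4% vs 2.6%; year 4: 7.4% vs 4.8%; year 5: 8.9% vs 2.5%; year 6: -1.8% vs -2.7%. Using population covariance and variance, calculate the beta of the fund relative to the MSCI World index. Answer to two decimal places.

1.86

r̄p = 2.4167%,  r̄m = 1.2500%
Cov = Σ(rp − r̄p)(rm − r̄m) / 6 = 21.2492
Var(rm) = Σ(rm − r̄m)² / 6 = 11.4092
β = Cov / Var = 21.2492 / 11.4092 = 1.8625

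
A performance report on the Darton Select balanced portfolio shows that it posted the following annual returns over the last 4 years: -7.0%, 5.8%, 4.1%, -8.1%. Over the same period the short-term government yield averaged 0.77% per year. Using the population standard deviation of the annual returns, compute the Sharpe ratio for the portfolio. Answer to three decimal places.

-0.329

r̄ = (-7 + 5.8 + 4.1 − 8.1) / 4 = -5.20 / 4 = -1.3000%
Population σ = √[Σ(r − r̄)² / 4] = √[158.3000 / 4] = √39.5750 = 6.2909%
Sharpe = (r̄ − rf) / σ = (-1.3000 − 0.77) / 6.2909 = -2.0700 / 6.2909 = -0.3290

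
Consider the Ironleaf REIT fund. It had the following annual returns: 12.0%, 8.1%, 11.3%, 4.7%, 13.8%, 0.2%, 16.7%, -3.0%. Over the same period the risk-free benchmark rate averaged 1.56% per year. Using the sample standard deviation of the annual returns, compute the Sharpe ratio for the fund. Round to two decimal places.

0.94

μ = (12 + 8.1 + 11.3 + 4.7 + 13.8 + 0.2 + 16.7 − 3) / 8 = 63.80 / 8 = 7.9750%
Σ(r − μ)² = (12 − 7.9750)² + (8.1 − 7.9750)² + … = 328.9550
σ = √[328.9550 / 7] = 6.8552%
Sharpe = (μ − rf) / σ = (7.9750 − 1.56) / 6.8552 = 6.4150 / 6.8552 = 0.9358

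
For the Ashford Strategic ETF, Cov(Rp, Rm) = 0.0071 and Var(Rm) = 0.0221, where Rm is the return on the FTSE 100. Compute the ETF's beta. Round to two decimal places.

β = Cov(Rp, Rm) / Var(Rm) = 0.0071 / 0.0221 = 0.3213

0.32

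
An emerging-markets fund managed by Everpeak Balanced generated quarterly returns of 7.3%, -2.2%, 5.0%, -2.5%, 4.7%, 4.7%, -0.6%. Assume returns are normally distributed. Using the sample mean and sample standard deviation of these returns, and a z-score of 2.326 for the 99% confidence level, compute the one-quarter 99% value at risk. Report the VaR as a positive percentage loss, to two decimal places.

r̄ = (7.3 − 2.2 + 5 − 2.5 + 4.7 + 4.7 − 0.6) / 7 = 16.40 / 7 = 2.3429%
Σ(r − r̄)² = (7.3 − 2.3429)² + (-2.2 − 2.3429)² + … = 95.4971
sample σ = √(95.4971 / 6) = √15.9162 = 3.9895%
VaR = −(r̄ − z·σ) = −(2.3429 − 2.326 × 3.9895) = −(-6.9367) = 6.9367%

6.94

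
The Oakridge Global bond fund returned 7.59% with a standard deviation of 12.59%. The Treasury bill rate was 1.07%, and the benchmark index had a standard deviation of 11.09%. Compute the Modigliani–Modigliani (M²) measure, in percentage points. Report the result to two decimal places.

6.81

Sharpe = (Rp − Rf) / σp = (7.59% − 1.07%) / 12.59% = 0.5179
M² = Rf + Sharpe × σm = 1.07% + 0.5179 × 11.09% = 6.8135%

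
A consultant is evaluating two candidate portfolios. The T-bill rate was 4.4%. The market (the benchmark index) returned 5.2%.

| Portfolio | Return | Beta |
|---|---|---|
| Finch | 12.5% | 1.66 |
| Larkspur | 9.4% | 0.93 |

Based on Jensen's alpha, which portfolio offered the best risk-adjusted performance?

Finch: α = 12.5% − [4.4% + 1.66 × (5.2% − 4.4%)] = 6.772
Larkspur: α = 9.4% − [4.4% + 0.93 × (5.2% − 4.4%)] = 4.256
Highest: Finch (6.772).

Finch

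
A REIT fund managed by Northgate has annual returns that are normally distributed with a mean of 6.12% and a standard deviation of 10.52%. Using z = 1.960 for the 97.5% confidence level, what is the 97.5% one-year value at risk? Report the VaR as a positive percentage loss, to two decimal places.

14.50

VaR (as % loss) = −(μ − z·σ) = −(6.12% − 1.960 × 10.52%) = −(-14.4992%) = 14.4992%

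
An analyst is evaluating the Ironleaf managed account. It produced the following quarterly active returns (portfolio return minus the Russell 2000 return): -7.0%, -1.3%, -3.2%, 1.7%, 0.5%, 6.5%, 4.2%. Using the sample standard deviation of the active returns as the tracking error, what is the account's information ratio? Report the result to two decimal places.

Mean return μ = 1.40 / 7 = 0.2000%
Σ(r − μ)² = (-7 − 0.2000)² + (-1.3 − 0.2000)² + (-3.2 − 0.2000)² + … = 123.6800
σ = √[123.6800 / 6] = 4.5402%
IR = μ / tracking error = 0.2000 / 4.5402 = 0.0441

0.04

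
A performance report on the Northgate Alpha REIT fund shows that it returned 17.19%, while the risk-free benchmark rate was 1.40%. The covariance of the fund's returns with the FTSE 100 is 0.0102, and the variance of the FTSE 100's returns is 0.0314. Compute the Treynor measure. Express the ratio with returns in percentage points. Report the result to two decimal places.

48.61

β = Cov / Var = 0.0102 / 0.0314 = 0.3248
Treynor = (Rp − Rf) / β = (17.19% − 1.40%) / 0.3248 = 15.79 / 0.3248 = 48.6145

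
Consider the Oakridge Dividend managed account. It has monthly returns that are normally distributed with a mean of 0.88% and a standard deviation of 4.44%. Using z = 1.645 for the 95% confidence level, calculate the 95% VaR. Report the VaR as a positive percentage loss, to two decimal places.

6.42

VaR (as % loss) = −(μ − z·σ) = −(0.88% − 1.645 × 4.44%) = −(-6.4238%) = 6.4238%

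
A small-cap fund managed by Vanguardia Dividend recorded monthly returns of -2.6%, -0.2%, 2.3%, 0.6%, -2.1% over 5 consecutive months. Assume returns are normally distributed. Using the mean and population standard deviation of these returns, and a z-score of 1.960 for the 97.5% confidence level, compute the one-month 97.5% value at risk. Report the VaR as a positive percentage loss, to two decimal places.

r̄ = (-2.6 − 0.2 + 2.3 + 0.6 − 2.1) / 5 = -2.00 / 5 = -0.4000%
Σ(r − r̄)² = (-2.6 − (-0.4000))² + (-0.2 − (-0.4000))² + (2.3 − (-0.4000))² + … = 16.0600
population σ = √(16.0600 / 5) = √3.2120 = 1.7922%
VaR = −(r̄ − z·σ) = −(-0.4000 − 1.960 × 1.7922) = −(-3.9127) = 3.9127%

3.91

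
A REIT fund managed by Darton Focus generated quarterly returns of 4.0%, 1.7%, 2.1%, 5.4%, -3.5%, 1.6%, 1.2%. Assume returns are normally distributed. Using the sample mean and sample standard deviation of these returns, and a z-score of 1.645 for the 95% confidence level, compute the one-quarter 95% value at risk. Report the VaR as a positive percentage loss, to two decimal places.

2.79

r̄ = (4 + 1.7 + 2.1 + 5.4 − 3.5 + 1.6 + 1.2) / 7 = 1.7857%
Sample std dev = √[46.3886 / 6] = 2.7805%
VaR = −(r̄ − z·σ) = −(1.7857 − 1.645 × 2.7805) = −(-2.7882) = 2.7882%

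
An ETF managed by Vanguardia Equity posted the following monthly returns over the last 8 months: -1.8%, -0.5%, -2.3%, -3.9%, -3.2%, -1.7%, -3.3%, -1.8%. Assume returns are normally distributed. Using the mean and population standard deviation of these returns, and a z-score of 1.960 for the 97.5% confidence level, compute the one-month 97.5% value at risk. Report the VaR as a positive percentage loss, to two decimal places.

4.33

μ = (-1.8 − 0.5 − 2.3 − 3.9 − 3.2 − 1.7 − 3.3 − 1.8) / 8 = -18.50 / 8 = -2.3125%
Population std dev = √[8.4688 / 8] = 1.0289%
VaR = −(μ − z·σ) = −(-2.3125 − 1.960 × 1.0289) = −(-4.3291) = 4.3291%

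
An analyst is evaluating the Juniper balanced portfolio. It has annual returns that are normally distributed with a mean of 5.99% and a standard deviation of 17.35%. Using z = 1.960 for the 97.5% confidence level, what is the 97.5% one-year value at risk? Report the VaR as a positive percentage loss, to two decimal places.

28.02

VaR (as % loss) = −(μ − z·σ) = −(5.99% − 1.960 × 17.35%) = −(-28.0160%) = 28.0160%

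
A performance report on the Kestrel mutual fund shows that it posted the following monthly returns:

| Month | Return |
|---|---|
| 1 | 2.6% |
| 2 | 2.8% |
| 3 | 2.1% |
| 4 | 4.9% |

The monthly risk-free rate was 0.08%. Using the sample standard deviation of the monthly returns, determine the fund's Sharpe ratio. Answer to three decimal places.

2.444

Mean return r̄ = 12.40 / 4 = 3.1000%
Sample σ = √[Σ(r − r̄)² / 3] = √[4.5800 / 3] = √1.5267 = 1.2356%
Sharpe = (r̄ − rf) / σ = (3.1000 − 0.08) / 1.2356 = 3.0200 / 1.2356 = 2.4442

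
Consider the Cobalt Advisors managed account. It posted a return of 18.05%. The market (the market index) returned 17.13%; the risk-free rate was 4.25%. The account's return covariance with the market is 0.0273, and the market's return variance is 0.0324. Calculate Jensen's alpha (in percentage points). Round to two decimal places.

2.95

β = Cov / Var = 0.0273 / 0.0324 = 0.8426
E[R] = Rf + β(Rm − Rf) = 4.25% + 0.8426 × (17.13% − 4.25%) = 15.1027%
α = Rp − E[R] = 18.05% − 15.1027% = 2.9473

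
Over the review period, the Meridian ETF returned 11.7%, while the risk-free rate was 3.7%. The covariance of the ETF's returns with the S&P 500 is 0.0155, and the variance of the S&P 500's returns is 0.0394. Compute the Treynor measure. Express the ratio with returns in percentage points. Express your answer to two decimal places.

20.34

β = Cov / Var = 0.0155 / 0.0394 = 0.3934
Treynor = (Rp − Rf) / β = (11.7% − 3.7%) / 0.3934 = 8.00 / 0.3934 = 20.3355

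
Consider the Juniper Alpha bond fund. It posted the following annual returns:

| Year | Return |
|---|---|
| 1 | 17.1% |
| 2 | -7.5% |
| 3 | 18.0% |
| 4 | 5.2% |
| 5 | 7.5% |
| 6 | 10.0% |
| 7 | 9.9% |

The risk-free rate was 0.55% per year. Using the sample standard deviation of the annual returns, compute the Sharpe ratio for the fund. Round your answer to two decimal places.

μ = (17.1 − 7.5 + 18 + 5.2 + 7.5 + 10 + 9.9) / 7 = 8.6000%
Σ(r − μ)² = 436.2400; sample σ = √(436.2400/6) = 8.5268%
Sharpe = (μ − rf) / σ = (8.6000 − 0.55) / 8.5268 = 8.0500 / 8.5268 = 0.9441

0.94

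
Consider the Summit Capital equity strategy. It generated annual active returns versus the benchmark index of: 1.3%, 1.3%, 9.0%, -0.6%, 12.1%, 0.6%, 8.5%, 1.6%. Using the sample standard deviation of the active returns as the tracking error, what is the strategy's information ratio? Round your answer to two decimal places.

μ = (1.3 + 1.3 + 9 − 0.6 + 12.1 + 0.6 + 8.5 + 1.6) / 8 = 33.80 / 8 = 4.2250%
Sample σ = √[Σ(r − μ)² / 7] = √[163.5150 / 7] = √23.3593 = 4.8331%
IR = μ / tracking error = 4.2250 / 4.8331 = 0.8742

0.87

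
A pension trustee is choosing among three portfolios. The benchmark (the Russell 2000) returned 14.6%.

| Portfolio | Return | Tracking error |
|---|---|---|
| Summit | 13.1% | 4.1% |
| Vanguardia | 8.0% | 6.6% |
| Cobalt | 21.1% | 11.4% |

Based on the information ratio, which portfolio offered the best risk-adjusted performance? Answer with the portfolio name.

Cobalt

Summit: IR = (13.1% − 14.6%) / 4.1% = -0.366
Vanguardia: IR = (8.0% − 14.6%) / 6.6% = -1.000
Cobalt: IR = (21.1% − 14.6%) / 11.4% = 0.570
Highest: Cobalt (0.570).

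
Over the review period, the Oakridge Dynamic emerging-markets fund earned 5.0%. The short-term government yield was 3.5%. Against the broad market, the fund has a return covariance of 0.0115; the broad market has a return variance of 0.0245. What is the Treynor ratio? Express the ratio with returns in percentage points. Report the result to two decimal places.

β = Cov / Var = 0.0115 / 0.0245 = 0.4694
Treynor = (Rp − Rf) / β = (5.0% − 3.5%) / 0.4694 = 1.50 / 0.4694 = 3.1956

3.20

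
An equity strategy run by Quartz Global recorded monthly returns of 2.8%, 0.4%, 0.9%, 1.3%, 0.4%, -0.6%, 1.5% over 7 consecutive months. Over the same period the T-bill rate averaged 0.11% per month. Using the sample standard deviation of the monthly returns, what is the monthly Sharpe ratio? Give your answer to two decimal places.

Mean return r̄ = 6.70 / 7 = 0.9571%
Σ(r − r̄)² = 6.8571; sample σ = √(6.8571/6) = 1.0690%
Sharpe = (r̄ − rf) / σ = (0.9571 − 0.11) / 1.0690 = 0.8471 / 1.0690 = 0.7924

0.79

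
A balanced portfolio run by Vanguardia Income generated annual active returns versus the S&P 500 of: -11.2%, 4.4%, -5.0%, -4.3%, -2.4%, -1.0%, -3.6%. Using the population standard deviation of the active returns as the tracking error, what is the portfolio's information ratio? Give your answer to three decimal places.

μ = (-11.2 + 4.4 − 5 − 4.3 − 2.4 − 1 − 3.6) / 7 = -3.3000%
Σ(r − μ)² = 131.7800; population σ = √(131.7800/7) = 4.3389%
IR = μ / tracking error = -3.3000 / 4.3389 = -0.7606

-0.761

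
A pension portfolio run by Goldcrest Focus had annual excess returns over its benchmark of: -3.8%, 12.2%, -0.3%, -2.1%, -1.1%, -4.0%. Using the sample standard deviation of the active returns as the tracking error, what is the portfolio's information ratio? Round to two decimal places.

r̄ = (-3.8 + 12.2 − 0.3 − 2.1 − 1.1 − 4) / 6 = 0.90 / 6 = 0.1500%
Sample std dev = √[184.8550 / 5] = 6.0804%
IR = r̄ / tracking error = 0.1500 / 6.0804 = 0.0247

0.02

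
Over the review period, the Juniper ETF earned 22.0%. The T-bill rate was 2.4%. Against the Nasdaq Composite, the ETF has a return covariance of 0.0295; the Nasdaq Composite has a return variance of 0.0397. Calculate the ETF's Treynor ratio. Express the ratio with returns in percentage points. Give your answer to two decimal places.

26.38

β = Cov / Var = 0.0295 / 0.0397 = 0.7431
Treynor = (Rp − Rf) / β = (22.0% − 2.4%) / 0.7431 = 19.60 / 0.7431 = 26.3760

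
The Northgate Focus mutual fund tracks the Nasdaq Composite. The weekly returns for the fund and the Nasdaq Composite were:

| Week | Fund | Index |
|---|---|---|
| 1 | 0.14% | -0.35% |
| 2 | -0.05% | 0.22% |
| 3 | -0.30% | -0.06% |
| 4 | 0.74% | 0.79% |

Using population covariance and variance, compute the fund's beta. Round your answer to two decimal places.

0.65

r̄p = 0.1325%,  r̄m = 0.1500%
Cov = Σ(rp − r̄p)(rm − r̄m) / 4 = 0.1158
Var(rm) = Σ(rm − r̄m)² / 4 = 0.1772
β = Cov / Var = 0.1158 / 0.1772 = 0.6535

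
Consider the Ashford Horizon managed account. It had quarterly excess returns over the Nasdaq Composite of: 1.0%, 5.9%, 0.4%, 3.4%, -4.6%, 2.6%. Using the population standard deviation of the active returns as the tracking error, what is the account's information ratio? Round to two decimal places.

0.45

μ = (1 + 5.9 + 0.4 + 3.4 − 4.6 + 2.6) / 6 = 8.70 / 6 = 1.4500%
Population σ = √[Σ(r − μ)² / 6] = √[62.8350 / 6] = √10.4725 = 3.2361%
IR = μ / tracking error = 1.4500 / 3.2361 = 0.4481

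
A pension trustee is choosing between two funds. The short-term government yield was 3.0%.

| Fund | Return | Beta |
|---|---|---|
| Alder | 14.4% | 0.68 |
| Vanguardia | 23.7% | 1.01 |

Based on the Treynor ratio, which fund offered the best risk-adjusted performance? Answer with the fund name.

Alder: Treynor = (14.4% − 3.0%) / 0.68 = 16.765
Vanguardia: Treynor = (23.7% − 3.0%) / 1.01 = 20.495
Highest: Vanguardia (20.495).

Vanguardia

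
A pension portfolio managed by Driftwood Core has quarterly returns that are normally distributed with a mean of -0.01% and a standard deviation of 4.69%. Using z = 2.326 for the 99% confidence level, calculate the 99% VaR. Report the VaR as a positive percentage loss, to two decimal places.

10.92

VaR (as % loss) = −(μ − z·σ) = −(-0.01% − 2.326 × 4.69%) = −(-10.91894%) = 10.91894%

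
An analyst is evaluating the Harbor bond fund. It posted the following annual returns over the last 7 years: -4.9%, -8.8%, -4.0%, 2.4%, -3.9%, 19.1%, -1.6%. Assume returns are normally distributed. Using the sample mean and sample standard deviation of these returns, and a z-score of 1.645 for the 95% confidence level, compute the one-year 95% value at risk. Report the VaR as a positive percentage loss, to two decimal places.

Mean return r̄ = -1.70 / 7 = -0.2429%
Σ(r − r̄)² = (-4.9 − (-0.2429))² + (-8.8 − (-0.2429))² + … = 505.3771
σ = √[505.3771 / 6] = 9.1777%
VaR = −(r̄ − z·σ) = −(-0.2429 − 1.645 × 9.1777) = −(-15.3402) = 15.3402%

15.34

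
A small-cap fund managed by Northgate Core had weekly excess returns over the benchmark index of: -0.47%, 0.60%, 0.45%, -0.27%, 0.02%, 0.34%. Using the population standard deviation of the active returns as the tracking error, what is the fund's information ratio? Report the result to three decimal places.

0.289

r̄ = (-0.47 + 0.6 + 0.45 − 0.27 + 0.02 + 0.34) / 6 = 0.670 / 6 = 0.1117%
Σ(r − r̄)² = 0.8975; population σ = √(0.8975/6) = 0.3868%
IR = r̄ / tracking error = 0.1117 / 0.3868 = 0.2888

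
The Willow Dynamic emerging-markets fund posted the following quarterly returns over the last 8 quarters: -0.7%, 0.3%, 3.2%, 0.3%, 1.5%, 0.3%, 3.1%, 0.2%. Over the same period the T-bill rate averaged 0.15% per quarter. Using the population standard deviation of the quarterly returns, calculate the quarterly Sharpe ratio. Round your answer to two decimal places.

0.65

μ = (-0.7 + 0.3 + 3.2 + 0.3 + 1.5 + 0.3 + 3.1 + 0.2) / 8 = 8.20 / 8 = 1.0250%
Population σ = √[Σ(r − μ)² / 8] = √[14.4950 / 8] = √1.8119 = 1.3461%
Sharpe = (μ − rf) / σ = (1.0250 − 0.15) / 1.3461 = 0.8750 / 1.3461 = 0.6500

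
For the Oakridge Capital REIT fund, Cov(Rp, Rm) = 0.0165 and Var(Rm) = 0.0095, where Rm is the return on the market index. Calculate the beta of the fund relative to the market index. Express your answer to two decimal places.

β = Cov(Rp, Rm) / Var(Rm) = 0.0165 / 0.0095 = 1.7368

1.74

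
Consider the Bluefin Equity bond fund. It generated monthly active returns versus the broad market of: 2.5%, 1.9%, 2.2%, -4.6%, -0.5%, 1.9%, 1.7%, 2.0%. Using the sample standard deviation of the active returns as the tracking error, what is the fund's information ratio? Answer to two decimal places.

μ = (2.5 + 1.9 + 2.2 − 4.6 − 0.5 + 1.9 + 1.7 + 2) / 8 = 0.8875%
Σ(r − μ)² = (2.5 − 0.8875)² + (1.9 − 0.8875)² + … = 40.3088
sample σ = √(40.3088 / 7) = √5.7584 = 2.3997%
IR = μ / tracking error = 0.8875 / 2.3997 = 0.3698

0.37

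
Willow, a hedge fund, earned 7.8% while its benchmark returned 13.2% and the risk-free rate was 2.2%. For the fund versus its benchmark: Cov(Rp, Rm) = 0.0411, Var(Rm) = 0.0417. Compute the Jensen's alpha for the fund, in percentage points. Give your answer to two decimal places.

-5.24

β = Cov / Var = 0.0411 / 0.0417 = 0.9856
E[R] = Rf + β(Rm − Rf) = 2.2% + 0.9856 × (13.2% − 2.2%) = 13.0416%
α = Rp − E[R] = 7.8% − 13.0416% = -5.2416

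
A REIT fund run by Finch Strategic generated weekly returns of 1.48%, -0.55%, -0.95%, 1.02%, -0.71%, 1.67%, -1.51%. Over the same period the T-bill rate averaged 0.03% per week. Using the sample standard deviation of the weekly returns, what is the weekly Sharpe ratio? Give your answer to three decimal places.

r̄ = (1.48 − 0.55 − 0.95 + 1.02 − 0.71 + 1.67 − 1.51) / 7 = 0.450 / 7 = 0.0643%
Sample σ = √[Σ(r − r̄)² / 6] = √[9.9800 / 6] = √1.6633 = 1.2897%
Sharpe = (r̄ − rf) / σ = (0.0643 − 0.03) / 1.2897 = 0.0343 / 1.2897 = 0.0266

0.027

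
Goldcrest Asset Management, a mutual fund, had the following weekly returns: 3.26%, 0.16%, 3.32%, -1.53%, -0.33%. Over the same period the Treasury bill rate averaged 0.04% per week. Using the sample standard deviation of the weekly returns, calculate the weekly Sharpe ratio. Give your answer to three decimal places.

r̄ = (3.26 + 0.16 + 3.32 − 1.53 − 0.33) / 5 = 4.880 / 5 = 0.9760%
Sample σ = √[Σ(r − r̄)² / 4] = √[19.3625 / 4] = √4.8406 = 2.2001%
Sharpe = (r̄ − rf) / σ = (0.9760 − 0.04) / 2.2001 = 0.9360 / 2.2001 = 0.4254

0.425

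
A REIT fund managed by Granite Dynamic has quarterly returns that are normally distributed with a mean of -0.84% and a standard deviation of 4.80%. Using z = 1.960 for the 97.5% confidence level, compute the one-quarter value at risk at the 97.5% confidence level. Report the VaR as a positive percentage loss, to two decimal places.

VaR (as % loss) = −(μ − z·σ) = −(-0.84% − 1.960 × 4.80%) = −(-10.2480%) = 10.2480%

10.25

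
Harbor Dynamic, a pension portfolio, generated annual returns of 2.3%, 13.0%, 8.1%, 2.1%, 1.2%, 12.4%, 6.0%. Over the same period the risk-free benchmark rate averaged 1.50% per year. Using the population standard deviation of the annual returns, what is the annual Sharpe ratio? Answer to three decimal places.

r̄ = (2.3 + 13 + 8.1 + 2.1 + 1.2 + 12.4 + 6) / 7 = 45.10 / 7 = 6.4429%
Population std dev = √[144.9371 / 7] = 4.5503%
Sharpe = (r̄ − rf) / σ = (6.4429 − 1.5) / 4.5503 = 4.9429 / 4.5503 = 1.0863

1.086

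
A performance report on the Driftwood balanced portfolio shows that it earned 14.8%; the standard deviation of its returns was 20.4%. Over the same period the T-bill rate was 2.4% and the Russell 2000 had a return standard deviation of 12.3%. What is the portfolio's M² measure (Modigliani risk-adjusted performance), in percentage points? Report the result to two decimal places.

9.88

Sharpe = (Rp − Rf) / σp = (14.8% − 2.4%) / 20.4% = 0.6078
M² = Rf + Sharpe × σm = 2.4% + 0.6078 × 12.3% = 9.8759%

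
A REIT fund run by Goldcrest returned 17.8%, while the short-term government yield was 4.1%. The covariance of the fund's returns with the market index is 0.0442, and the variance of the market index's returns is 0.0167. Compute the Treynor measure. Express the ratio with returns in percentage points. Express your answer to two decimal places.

5.18

β = Cov / Var = 0.0442 / 0.0167 = 2.6467
Treynor = (Rp − Rf) / β = (17.8% − 4.1%) / 2.6467 = 13.70 / 2.6467 = 5.1763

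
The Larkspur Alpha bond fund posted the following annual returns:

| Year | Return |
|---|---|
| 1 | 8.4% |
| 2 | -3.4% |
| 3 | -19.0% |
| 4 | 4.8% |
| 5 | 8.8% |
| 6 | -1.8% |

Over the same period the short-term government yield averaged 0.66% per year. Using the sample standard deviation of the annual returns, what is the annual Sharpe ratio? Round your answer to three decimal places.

μ = (8.4 − 3.4 − 19 + 4.8 + 8.8 − 1.8) / 6 = -2.20 / 6 = -0.3667%
Sample σ = √[Σ(r − μ)² / 5] = √[546.0333 / 5] = √109.2067 = 10.4502%
Sharpe = (μ − rf) / σ = (-0.3667 − 0.66) / 10.4502 = -1.0267 / 10.4502 = -0.0982

-0.098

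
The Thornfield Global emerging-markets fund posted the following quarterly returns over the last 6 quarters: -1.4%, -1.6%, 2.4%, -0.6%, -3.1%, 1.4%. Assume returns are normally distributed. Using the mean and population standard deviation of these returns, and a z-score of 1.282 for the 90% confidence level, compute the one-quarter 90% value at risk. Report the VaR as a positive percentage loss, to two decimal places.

2.87

r̄ = (-1.4 − 1.6 + 2.4 − 0.6 − 3.1 + 1.4) / 6 = -2.90 / 6 = -0.4833%
Σ(r − r̄)² = 20.8083; population σ = √(20.8083/6) = 1.8623%
VaR = −(r̄ − z·σ) = −(-0.4833 − 1.282 × 1.8623) = −(-2.8708) = 2.8708%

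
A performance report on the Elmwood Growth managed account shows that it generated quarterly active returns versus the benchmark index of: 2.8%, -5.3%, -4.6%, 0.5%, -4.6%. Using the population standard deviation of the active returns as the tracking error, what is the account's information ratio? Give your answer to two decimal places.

-0.69

μ = (2.8 − 5.3 − 4.6 + 0.5 − 4.6) / 5 = -11.20 / 5 = -2.2400%
Σ(r − μ)² = (2.8 − (-2.2400))² + (-5.3 − (-2.2400))² + … = 53.4120
σ = √[53.4120 / 5] = 3.2684%
IR = μ / tracking error = -2.2400 / 3.2684 = -0.6854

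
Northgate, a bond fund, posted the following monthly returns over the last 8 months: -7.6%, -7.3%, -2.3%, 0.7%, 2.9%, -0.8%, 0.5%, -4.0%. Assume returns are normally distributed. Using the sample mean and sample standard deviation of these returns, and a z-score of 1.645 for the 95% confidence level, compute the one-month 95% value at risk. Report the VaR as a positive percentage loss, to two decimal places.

8.52

Mean return μ = -17.90 / 8 = -2.2375%
Sample σ = √[Σ(r − μ)² / 7] = √[102.0788 / 7] = √14.5827 = 3.8187%
VaR = −(μ − z·σ) = −(-2.2375 − 1.645 × 3.8187) = −(-8.5193) = 8.5193%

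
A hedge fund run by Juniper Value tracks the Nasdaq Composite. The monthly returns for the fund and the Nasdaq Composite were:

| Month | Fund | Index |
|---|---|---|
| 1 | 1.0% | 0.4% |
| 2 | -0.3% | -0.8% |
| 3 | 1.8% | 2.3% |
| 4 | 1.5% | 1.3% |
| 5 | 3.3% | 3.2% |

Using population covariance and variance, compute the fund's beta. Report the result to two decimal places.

r̄p = 1.4600%,  r̄m = 1.2800%
Cov = Σ(rp − r̄p)(rm − r̄m) / 5 = 1.5892
Var(rm) = Σ(rm − r̄m)² / 5 = 1.9656
β = Cov / Var = 1.5892 / 1.9656 = 0.8085

0.81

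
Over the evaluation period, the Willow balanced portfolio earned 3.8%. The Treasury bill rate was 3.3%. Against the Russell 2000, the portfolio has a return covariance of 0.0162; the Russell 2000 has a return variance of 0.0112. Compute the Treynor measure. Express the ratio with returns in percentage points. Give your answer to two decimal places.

0.35

β = Cov / Var = 0.0162 / 0.0112 = 1.4464
Treynor = (Rp − Rf) / β = (3.8% − 3.3%) / 1.4464 = 0.50 / 1.4464 = 0.3457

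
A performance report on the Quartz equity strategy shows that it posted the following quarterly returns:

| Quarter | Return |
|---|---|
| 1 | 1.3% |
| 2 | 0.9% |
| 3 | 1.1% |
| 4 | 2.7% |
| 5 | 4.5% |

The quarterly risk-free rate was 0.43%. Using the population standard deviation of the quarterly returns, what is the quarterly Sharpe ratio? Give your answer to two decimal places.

Mean return r̄ = 10.50 / 5 = 2.1000%
Population σ = √[Σ(r − r̄)² / 5] = √[9.2000 / 5] = √1.8400 = 1.3565%
Sharpe = (r̄ − rf) / σ = (2.1000 − 0.43) / 1.3565 = 1.6700 / 1.3565 = 1.2311

1.23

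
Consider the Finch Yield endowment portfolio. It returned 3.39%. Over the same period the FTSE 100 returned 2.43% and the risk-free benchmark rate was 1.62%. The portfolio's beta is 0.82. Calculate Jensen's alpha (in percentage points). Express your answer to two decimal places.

1.11

CAPM expected return = Rf + β(Rm − Rf) = 1.62% + 0.82 × (2.43% − 1.62%) = 1.62 + 0.82 × 0.81 = 2.2842%
Jensen's α = Rp − E[R] = 3.39% − 2.2842% = 1.1058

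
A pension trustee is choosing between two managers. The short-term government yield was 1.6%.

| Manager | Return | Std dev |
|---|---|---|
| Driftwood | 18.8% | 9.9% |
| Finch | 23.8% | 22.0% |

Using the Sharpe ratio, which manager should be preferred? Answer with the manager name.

Driftwood: Sharpe ratio = (18.8% − 1.6%) / 9.9% = 1.737
Finch: Sharpe ratio = (23.8% − 1.6%) / 22.0% = 1.009
Highest: Driftwood (1.737).

Driftwood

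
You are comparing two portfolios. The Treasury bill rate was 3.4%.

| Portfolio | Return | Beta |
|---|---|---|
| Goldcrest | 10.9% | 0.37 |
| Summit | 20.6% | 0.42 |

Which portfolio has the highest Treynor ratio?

Summit

Goldcrest: Treynor = (10.9% − 3.4%) / 0.37 = 20.270
Summit: Treynor = (20.6% − 3.4%) / 0.42 = 40.952
Highest: Summit (40.952).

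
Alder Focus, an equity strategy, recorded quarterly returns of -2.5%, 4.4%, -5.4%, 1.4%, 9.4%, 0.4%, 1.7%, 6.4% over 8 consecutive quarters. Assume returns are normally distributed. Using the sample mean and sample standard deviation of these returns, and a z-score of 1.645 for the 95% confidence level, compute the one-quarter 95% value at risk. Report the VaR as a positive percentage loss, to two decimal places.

5.84

Mean return r̄ = 15.80 / 8 = 1.9750%
Sample std dev = √[157.8950 / 7] = 4.7494%
VaR = −(r̄ − z·σ) = −(1.9750 − 1.645 × 4.7494) = −(-5.8378) = 5.8378%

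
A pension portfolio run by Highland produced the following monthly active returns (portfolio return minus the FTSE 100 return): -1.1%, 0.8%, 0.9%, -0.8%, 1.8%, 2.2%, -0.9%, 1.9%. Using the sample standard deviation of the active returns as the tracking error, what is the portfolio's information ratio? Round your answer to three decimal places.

r̄ = (-1.1 + 0.8 + 0.9 − 0.8 + 1.8 + 2.2 − 0.9 + 1.9) / 8 = 0.6000%
Σ(r − r̄)² = 12.9200; sample σ = √(12.9200/7) = 1.3586%
IR = r̄ / tracking error = 0.6000 / 1.3586 = 0.4416

0.442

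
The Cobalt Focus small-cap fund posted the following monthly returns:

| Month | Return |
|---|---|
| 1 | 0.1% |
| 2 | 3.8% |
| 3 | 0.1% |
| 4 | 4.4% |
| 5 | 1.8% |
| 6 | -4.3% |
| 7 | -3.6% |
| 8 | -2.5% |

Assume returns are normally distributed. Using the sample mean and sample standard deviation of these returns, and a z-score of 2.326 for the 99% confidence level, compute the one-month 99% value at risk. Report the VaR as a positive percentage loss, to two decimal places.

μ = (0.1 + 3.8 + 0.1 + 4.4 + 1.8 − 4.3 − 3.6 − 2.5) / 8 = -0.20 / 8 = -0.0250%
Sample σ = √[Σ(r − μ)² / 7] = √[74.7550 / 7] = √10.6793 = 3.2679%
VaR = −(μ − z·σ) = −(-0.0250 − 2.326 × 3.2679) = −(-7.6261) = 7.6261%

7.63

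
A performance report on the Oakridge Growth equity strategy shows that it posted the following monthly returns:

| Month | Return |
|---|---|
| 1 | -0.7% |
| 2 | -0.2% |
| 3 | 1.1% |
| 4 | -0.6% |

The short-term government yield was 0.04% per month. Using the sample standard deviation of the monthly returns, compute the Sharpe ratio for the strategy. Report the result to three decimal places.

r̄ = (-0.7 − 0.2 + 1.1 − 0.6) / 4 = -0.1000%
Σ(r − r̄)² = (-0.7 − (-0.1000))² + (-0.2 − (-0.1000))² + (1.1 − (-0.1000))² + … = 2.0600
sample σ = √(2.0600 / 3) = √0.6867 = 0.8287%
Sharpe = (r̄ − rf) / σ = (-0.1000 − 0.04) / 0.8287 = -0.1400 / 0.8287 = -0.1689

-0.169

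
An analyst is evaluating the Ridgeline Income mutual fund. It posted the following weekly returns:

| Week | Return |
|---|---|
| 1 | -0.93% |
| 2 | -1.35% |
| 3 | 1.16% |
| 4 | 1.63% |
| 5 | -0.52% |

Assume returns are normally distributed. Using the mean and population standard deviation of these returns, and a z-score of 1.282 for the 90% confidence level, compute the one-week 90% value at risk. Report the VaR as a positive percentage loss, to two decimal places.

μ = (-0.93 − 1.35 + 1.16 + 1.63 − 0.52) / 5 = -0.0020%
Population std dev = √[6.9603 / 5] = 1.1799%
VaR = −(μ − z·σ) = −(-0.0020 − 1.282 × 1.1799) = −(-1.5146) = 1.5146%

1.51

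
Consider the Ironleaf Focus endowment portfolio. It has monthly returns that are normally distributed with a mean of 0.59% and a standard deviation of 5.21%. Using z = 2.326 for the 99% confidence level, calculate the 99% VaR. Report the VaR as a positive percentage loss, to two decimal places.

VaR (as % loss) = −(μ − z·σ) = −(0.59% − 2.326 × 5.21%) = −(-11.52846%) = 11.52846%

11.53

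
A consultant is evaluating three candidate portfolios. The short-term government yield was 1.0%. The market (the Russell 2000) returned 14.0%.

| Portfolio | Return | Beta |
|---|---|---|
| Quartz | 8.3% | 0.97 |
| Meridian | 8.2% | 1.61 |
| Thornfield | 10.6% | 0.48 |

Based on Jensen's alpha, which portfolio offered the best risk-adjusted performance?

Quartz: α = 8.3% − [1.0% + 0.97 × (14.0% − 1.0%)] = -5.310
Meridian: α = 8.2% − [1.0% + 1.61 × (14.0% − 1.0%)] = -13.730
Thornfield: α = 10.6% − [1.0% + 0.48 × (14.0% − 1.0%)] = 3.360
Highest: Thornfield (3.360).

Thornfield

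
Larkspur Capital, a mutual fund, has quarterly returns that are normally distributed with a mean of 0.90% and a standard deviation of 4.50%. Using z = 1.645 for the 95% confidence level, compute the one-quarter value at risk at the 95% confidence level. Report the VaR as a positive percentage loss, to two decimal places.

VaR (as % loss) = −(μ − z·σ) = −(0.90% − 1.645 × 4.50%) = −(-6.5025%) = 6.5025%

6.50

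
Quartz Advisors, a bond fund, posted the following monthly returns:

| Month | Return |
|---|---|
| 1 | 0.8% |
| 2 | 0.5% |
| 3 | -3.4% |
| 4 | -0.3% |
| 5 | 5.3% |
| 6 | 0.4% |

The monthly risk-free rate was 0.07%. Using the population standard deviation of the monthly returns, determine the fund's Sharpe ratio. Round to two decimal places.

0.19

μ = (0.8 + 0.5 − 3.4 − 0.3 + 5.3 + 0.4) / 6 = 0.5500%
Population σ = √[Σ(r − μ)² / 6] = √[38.9750 / 6] = √6.4958 = 2.5487%
Sharpe = (μ − rf) / σ = (0.5500 − 0.07) / 2.5487 = 0.4800 / 2.5487 = 0.1883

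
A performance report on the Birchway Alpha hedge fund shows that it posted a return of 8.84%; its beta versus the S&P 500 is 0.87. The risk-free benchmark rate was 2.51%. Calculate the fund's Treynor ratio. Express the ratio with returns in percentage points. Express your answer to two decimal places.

Treynor = (Rp − Rf) / β = (8.84% − 2.51%) / 0.87 = 6.33 / 0.87 = 7.2759

7.28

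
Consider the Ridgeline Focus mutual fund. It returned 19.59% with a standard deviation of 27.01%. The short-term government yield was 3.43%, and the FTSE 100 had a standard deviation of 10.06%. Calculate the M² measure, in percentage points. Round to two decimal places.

9.45

Sharpe = (Rp − Rf) / σp = (19.59% − 3.43%) / 27.01% = 0.5983
M² = Rf + Sharpe × σm = 3.43% + 0.5983 × 10.06% = 9.4489%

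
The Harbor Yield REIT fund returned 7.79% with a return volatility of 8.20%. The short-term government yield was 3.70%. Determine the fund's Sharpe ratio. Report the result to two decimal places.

Sharpe = (Rp − Rf) / σp = (7.79% − 3.70%) / 8.20% = 4.09% / 8.20% = 0.4988

0.50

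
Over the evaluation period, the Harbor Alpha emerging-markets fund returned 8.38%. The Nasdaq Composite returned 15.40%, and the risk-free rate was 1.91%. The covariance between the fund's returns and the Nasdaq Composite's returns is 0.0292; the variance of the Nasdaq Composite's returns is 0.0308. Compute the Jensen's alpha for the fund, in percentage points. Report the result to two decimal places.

β = Cov / Var = 0.0292 / 0.0308 = 0.9481
E[R] = Rf + β(Rm − Rf) = 1.91% + 0.9481 × (15.40% − 1.91%) = 14.6999%
α = Rp − E[R] = 8.38% − 14.6999% = -6.3199

-6.32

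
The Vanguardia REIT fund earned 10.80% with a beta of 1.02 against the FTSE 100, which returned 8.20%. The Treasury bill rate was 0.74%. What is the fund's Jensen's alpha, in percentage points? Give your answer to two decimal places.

CAPM expected return = Rf + β(Rm − Rf) = 0.74% + 1.02 × (8.20% − 0.74%) = 0.74 + 1.02 × 7.46 = 8.3492%
Jensen's α = Rp − E[R] = 10.80% − 8.3492% = 2.4508

2.45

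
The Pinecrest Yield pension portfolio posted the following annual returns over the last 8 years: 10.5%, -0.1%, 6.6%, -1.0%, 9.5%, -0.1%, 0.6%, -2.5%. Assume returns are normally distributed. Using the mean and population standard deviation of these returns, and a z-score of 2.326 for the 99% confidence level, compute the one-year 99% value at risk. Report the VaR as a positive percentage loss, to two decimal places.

8.18

Mean return r̄ = 23.50 / 8 = 2.9375%
Population std dev = √[182.6588 / 8] = 4.7783%
VaR = −(r̄ − z·σ) = −(2.9375 − 2.326 × 4.7783) = −(-8.1768) = 8.1768%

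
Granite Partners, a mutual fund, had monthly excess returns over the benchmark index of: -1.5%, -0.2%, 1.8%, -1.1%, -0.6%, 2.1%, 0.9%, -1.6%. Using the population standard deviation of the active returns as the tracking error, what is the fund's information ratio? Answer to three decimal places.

Mean return μ = -0.20 / 8 = -0.0250%
Population σ = √[Σ(r − μ)² / 8] = √[14.8750 / 8] = √1.8594 = 1.3636%
IR = μ / tracking error = -0.0250 / 1.3636 = -0.0183

-0.018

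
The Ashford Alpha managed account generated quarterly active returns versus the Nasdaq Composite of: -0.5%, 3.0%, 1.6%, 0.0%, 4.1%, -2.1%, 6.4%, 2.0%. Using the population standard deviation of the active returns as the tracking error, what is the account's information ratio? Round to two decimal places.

μ = (-0.5 + 3 + 1.6 + 0 + 4.1 − 2.1 + 6.4 + 2) / 8 = 14.50 / 8 = 1.8125%
Σ(r − μ)² = (-0.5 − 1.8125)² + (3 − 1.8125)² + (1.6 − 1.8125)² + … = 51.7088
population σ = √(51.7088 / 8) = √6.4636 = 2.5424%
IR = μ / tracking error = 1.8125 / 2.5424 = 0.7129

0.71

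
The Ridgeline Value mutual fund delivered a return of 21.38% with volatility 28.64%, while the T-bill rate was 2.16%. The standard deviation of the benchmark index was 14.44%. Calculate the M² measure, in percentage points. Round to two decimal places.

11.85

Sharpe = (Rp − Rf) / σp = (21.38% − 2.16%) / 28.64% = 0.6711
M² = Rf + Sharpe × σm = 2.16% + 0.6711 × 14.44% = 11.8507%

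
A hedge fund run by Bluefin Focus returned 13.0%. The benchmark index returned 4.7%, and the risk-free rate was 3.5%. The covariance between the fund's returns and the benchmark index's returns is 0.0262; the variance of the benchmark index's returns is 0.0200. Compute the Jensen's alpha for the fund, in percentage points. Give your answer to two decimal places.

7.93

β = Cov / Var = 0.0262 / 0.0200 = 1.3100
E[R] = Rf + β(Rm − Rf) = 3.5% + 1.3100 × (4.7% − 3.5%) = 5.0720%
α = Rp − E[R] = 13.0% − 5.0720% = 7.9280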